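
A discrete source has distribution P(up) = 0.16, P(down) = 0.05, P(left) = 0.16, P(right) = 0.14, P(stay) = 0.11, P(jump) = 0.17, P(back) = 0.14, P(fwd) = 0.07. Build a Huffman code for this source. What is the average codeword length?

2.95 bits/symbol

Repeatedly combine the two least-probable nodes; the expected code length is the sum of the merged weights.
merge 1/20 + 7/100 → 3/25
merge 11/100 + 3/25 → 23/100
merge 7/50 + 7/50 → 7/25
merge 4/25 + 4/25 → 8/25
merge 17/100 + 23/100 → 2/5
merge 7/25 + 8/25 → 3/5
merge 2/5 + 3/5 → 1
L = 3/25 + 23/100 + 7/25 + 8/25 + 2/5 + 3/5 + 1 = 59/20 = 2.95 bits/symbol.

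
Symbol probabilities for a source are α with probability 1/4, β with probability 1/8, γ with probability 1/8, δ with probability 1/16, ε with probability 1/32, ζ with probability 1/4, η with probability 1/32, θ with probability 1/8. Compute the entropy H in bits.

2.6875 bits

Each probability is a power of 1/2, so log₂(1/p) is an integer.
H = Σ p·log₂(1/p) = 1/4·2 + 1/8·3 + 1/8·3 + 1/16·4 + 1/32·5 + 1/4·2 + 1/32·5 + 1/8·3 = 2.6875 bits.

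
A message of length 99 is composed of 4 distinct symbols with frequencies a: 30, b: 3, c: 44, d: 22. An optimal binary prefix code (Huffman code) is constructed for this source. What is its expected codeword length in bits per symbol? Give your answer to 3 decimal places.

Probabilities are the counts divided by 99.
Repeatedly combine the two least-probable nodes; the expected code length is the sum of the merged weights.
merge 1/33 + 2/9 → 25/99
merge 25/99 + 10/33 → 5/9
merge 4/9 + 5/9 → 1
L = 25/99 + 5/9 + 1 = 179/99 ≈ 1.808 bits/symbol.

1.808 bits/symbol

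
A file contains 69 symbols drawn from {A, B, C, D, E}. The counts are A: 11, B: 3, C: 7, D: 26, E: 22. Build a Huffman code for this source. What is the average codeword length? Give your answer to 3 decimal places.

2.072 bits/symbol

Probabilities are the counts divided by 69.
Repeatedly combine the two least-probable nodes; the expected code length is the sum of the merged weights.
merge 1/23 + 7/69 → 10/69
merge 10/69 + 11/69 → 7/23
merge 7/23 + 22/69 → 43/69
merge 26/69 + 43/69 → 1
L = 10/69 + 7/23 + 43/69 + 1 = 143/69 ≈ 2.072 bits/symbol.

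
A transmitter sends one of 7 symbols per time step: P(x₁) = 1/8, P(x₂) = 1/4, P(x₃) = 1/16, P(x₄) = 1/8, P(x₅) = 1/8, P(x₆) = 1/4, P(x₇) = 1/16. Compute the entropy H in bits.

2.625 bits

Each probability is a power of 1/2, so log₂(1/p) is an integer.
H = Σ p·log₂(1/p) = 1/8·3 + 1/4·2 + 1/16·4 + 1/8·3 + 1/8·3 + 1/4·2 + 1/16·4 = 2.625 bits.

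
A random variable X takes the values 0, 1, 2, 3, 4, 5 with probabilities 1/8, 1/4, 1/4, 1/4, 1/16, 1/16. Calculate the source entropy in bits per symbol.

2.375 bits

Each probability is a power of 1/2, so log₂(1/p) is an integer.
H = Σ p·log₂(1/p) = 1/8·3 + 1/4·2 + 1/4·2 + 1/4·2 + 1/16·4 + 1/16·4 = 2.375 bits.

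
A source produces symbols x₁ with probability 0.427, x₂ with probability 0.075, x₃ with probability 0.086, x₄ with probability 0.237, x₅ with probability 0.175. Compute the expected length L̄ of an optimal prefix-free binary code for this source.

2.07 bits/symbol

Repeatedly combine the two least-probable nodes; the expected code length is the sum of the merged weights.
merge 3/40 + 43/500 → 161/1000
merge 161/1000 + 7/40 → 42/125
merge 237/1000 + 42/125 → 573/1000
merge 427/1000 + 573/1000 → 1
L = 161/1000 + 42/125 + 573/1000 + 1 = 207/100 = 2.07 bits/symbol.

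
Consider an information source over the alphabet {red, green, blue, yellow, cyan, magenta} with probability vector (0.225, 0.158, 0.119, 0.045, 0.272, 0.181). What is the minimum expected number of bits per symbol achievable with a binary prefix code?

Repeatedly combine the two least-probable nodes; the expected code length is the sum of the merged weights.
merge 9/200 + 119/1000 → 41/250
merge 79/500 + 41/250 → 161/500
merge 181/1000 + 9/40 → 203/500
merge 34/125 + 161/500 → 297/500
merge 203/500 + 297/500 → 1
L = 41/250 + 161/500 + 203/500 + 297/500 + 1 = 1243/500 = 2.486 bits/symbol.

2.486 bits/symbol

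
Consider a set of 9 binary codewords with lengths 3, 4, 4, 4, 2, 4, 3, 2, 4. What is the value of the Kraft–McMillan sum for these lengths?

With common denominator 2^4 = 16: Σ 2^(−ℓᵢ) = 2/16 + 1/16 + 1/16 + 1/16 + 4/16 + 1/16 + 2/16 + 4/16 + 1/16 = 17/16 = 1.0625.

1.0625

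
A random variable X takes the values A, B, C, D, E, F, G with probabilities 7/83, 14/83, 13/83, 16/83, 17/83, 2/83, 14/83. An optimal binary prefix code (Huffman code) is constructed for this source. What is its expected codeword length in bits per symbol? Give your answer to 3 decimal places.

2.711 bits/symbol

Repeatedly combine the two least-probable nodes; the expected code length is the sum of the merged weights.
merge 2/83 + 7/83 → 9/83
merge 9/83 + 13/83 → 22/83
merge 14/83 + 14/83 → 28/83
merge 16/83 + 17/83 → 33/83
merge 22/83 + 28/83 → 50/83
merge 33/83 + 50/83 → 1
L = 9/83 + 22/83 + 28/83 + 33/83 + 50/83 + 1 = 225/83 ≈ 2.711 bits/symbol.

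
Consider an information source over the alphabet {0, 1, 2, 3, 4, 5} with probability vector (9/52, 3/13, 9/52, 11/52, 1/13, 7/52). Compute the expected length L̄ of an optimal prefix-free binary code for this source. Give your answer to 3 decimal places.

2.558 bits/symbol

Repeatedly combine the two least-probable nodes; the expected code length is the sum of the merged weights.
merge 1/13 + 7/52 → 11/52
merge 9/52 + 9/52 → 9/26
merge 11/52 + 11/52 → 11/26
merge 3/13 + 9/26 → 15/26
merge 11/26 + 15/26 → 1
L = 11/52 + 9/26 + 11/26 + 15/26 + 1 = 133/52 ≈ 2.558 bits/symbol.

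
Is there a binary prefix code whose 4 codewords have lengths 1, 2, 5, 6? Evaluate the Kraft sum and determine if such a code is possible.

0.796875; yes

With common denominator 2^6 = 64: Σ 2^(−ℓᵢ) = 32/64 + 16/64 + 2/64 + 1/64 = 51/64 = 0.796875.
Kraft's inequality requires Σ ≤ 1; here Σ = 0.796875 ≤ 1, so such a prefix code exists.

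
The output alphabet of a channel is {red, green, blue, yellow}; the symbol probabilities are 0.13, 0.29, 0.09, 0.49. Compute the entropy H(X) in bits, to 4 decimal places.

1.7175 bits

H = −Σ pᵢ log₂ pᵢ.
−0.13·log₂(0.13) = 0.3826
−0.29·log₂(0.29) = 0.5179
−0.09·log₂(0.09) = 0.3127
−0.49·log₂(0.49) = 0.5043
Sum ≈ 1.7175 → 1.7175 bits.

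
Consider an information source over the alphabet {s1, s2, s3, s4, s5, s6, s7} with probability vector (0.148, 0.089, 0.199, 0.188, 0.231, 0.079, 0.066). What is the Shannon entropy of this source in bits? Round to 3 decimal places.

H = −Σ pᵢ log₂ pᵢ.
−0.148·log₂(0.148) = 0.4079
−0.089·log₂(0.089) = 0.3106
−0.199·log₂(0.199) = 0.4635
−0.188·log₂(0.188) = 0.4533
−0.231·log₂(0.231) = 0.4883
−0.079·log₂(0.079) = 0.2893
−0.066·log₂(0.066) = 0.2588
Sum ≈ 2.6718 → 2.672 bits.

2.672 bits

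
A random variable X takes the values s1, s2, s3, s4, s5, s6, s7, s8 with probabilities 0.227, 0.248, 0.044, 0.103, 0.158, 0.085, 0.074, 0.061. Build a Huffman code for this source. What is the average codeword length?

Repeatedly combine the two least-probable nodes; the expected code length is the sum of the merged weights.
merge 11/250 + 61/1000 → 21/200
merge 37/500 + 17/200 → 159/1000
merge 103/1000 + 21/200 → 26/125
merge 79/500 + 159/1000 → 317/1000
merge 26/125 + 227/1000 → 87/200
merge 31/125 + 317/1000 → 113/200
merge 87/200 + 113/200 → 1
L = 21/200 + 159/1000 + 26/125 + 317/1000 + 87/200 + 113/200 + 1 = 2789/1000 = 2.789 bits/symbol.

2.789 bits/symbol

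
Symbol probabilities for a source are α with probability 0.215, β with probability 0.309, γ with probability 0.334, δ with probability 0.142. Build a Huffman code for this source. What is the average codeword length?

Repeatedly combine the two least-probable nodes; the expected code length is the sum of the merged weights.
merge 71/500 + 43/200 → 357/1000
merge 309/1000 + 167/500 → 643/1000
merge 357/1000 + 643/1000 → 1
L = 357/1000 + 643/1000 + 1 = 2 bits/symbol.

2 bits/symbol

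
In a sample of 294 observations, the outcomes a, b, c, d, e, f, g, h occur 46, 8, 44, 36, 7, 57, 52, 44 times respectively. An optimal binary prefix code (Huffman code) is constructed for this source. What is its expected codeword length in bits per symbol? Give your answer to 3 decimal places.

Probabilities are the counts divided by 294.
Repeatedly combine the two least-probable nodes; the expected code length is the sum of the merged weights.
merge 1/42 + 4/147 → 5/98
merge 5/98 + 6/49 → 17/98
merge 22/147 + 22/147 → 44/147
merge 23/147 + 17/98 → 97/294
merge 26/147 + 19/98 → 109/294
merge 44/147 + 97/294 → 185/294
merge 109/294 + 185/294 → 1
L = 5/98 + 17/98 + 44/147 + 97/294 + 109/294 + 185/294 + 1 = 839/294 ≈ 2.854 bits/symbol.

2.854 bits/symbol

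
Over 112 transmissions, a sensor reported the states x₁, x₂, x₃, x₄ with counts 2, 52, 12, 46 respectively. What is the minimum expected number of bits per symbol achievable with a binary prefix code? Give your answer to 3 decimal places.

1.661 bits/symbol

Probabilities are the counts divided by 112.
Repeatedly combine the two least-probable nodes; the expected code length is the sum of the merged weights.
merge 1/56 + 3/28 → 1/8
merge 1/8 + 23/56 → 15/28
merge 13/28 + 15/28 → 1
L = 1/8 + 15/28 + 1 = 93/56 ≈ 1.661 bits/symbol.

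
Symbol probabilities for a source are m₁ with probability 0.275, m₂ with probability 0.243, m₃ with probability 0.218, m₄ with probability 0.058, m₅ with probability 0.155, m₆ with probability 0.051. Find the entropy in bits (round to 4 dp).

H = −Σ pᵢ log₂ pᵢ.
−0.275·log₂(0.275) = 0.5122
−0.243·log₂(0.243) = 0.4960
−0.218·log₂(0.218) = 0.4791
−0.058·log₂(0.058) = 0.2383
−0.155·log₂(0.155) = 0.4169
−0.051·log₂(0.051) = 0.2190
Sum ≈ 2.3613 → 2.3613 bits.

2.3613 bits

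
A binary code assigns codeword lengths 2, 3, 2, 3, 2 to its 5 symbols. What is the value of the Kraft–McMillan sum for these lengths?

1

With common denominator 2^3 = 8: Σ 2^(−ℓᵢ) = 2/8 + 1/8 + 2/8 + 1/8 + 2/8 = 8/8 = 1.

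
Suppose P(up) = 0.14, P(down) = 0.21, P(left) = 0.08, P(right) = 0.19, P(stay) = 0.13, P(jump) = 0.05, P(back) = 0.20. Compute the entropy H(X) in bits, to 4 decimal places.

2.6798 bits

H = −Σ pᵢ log₂ pᵢ.
−0.14·log₂(0.14) = 0.3971
−0.21·log₂(0.21) = 0.4728
−0.08·log₂(0.08) = 0.2915
−0.19·log₂(0.19) = 0.4552
−0.13·log₂(0.13) = 0.3826
−0.05·log₂(0.05) = 0.2161
−0.20·log₂(0.20) = 0.4644
Sum ≈ 2.6798 → 2.6798 bits.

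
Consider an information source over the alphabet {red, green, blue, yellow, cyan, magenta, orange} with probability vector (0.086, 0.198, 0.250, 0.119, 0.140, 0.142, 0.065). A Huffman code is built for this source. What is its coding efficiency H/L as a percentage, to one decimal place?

99.4%

Entropy H = −Σ p log₂ p ≈ 2.6858 bits.
Huffman merges: 13/200+43/500→151/1000; 119/1000+7/50→259/1000; 71/500+151/1000→293/1000; 99/500+1/4→56/125; 259/1000+293/1000→69/125; 56/125+69/125→1. L = 2703/1000 ≈ 2.7030.
Efficiency = H/L = 2.6858/2.7030 = 99.4%.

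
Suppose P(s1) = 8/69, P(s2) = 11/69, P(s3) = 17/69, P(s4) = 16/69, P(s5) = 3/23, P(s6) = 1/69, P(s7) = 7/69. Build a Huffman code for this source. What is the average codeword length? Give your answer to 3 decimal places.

2.638 bits/symbol

Repeatedly combine the two least-probable nodes; the expected code length is the sum of the merged weights.
merge 1/69 + 7/69 → 8/69
merge 8/69 + 8/69 → 16/69
merge 3/23 + 11/69 → 20/69
merge 16/69 + 16/69 → 32/69
merge 17/69 + 20/69 → 37/69
merge 32/69 + 37/69 → 1
L = 8/69 + 16/69 + 20/69 + 32/69 + 37/69 + 1 = 182/69 ≈ 2.638 bits/symbol.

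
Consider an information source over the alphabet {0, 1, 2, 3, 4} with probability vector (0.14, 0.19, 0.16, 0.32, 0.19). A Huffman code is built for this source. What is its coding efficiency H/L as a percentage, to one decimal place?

98.1%

Entropy H = −Σ p log₂ p ≈ 2.2566 bits.
Huffman merges: 7/50+4/25→3/10; 19/100+19/100→19/50; 3/10+8/25→31/50; 19/50+31/50→1. L = 23/10 ≈ 2.3000.
Efficiency = H/L = 2.2566/2.3000 = 98.1%.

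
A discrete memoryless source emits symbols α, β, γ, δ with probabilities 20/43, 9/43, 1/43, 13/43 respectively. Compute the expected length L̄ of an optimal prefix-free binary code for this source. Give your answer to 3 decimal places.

Repeatedly combine the two least-probable nodes; the expected code length is the sum of the merged weights.
merge 1/43 + 9/43 → 10/43
merge 10/43 + 13/43 → 23/43
merge 20/43 + 23/43 → 1
L = 10/43 + 23/43 + 1 = 76/43 ≈ 1.767 bits/symbol.

1.767 bits/symbol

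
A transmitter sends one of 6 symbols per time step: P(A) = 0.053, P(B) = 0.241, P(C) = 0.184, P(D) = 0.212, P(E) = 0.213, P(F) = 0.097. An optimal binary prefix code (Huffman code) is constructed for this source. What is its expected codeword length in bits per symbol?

2.484 bits/symbol

Repeatedly combine the two least-probable nodes; the expected code length is the sum of the merged weights.
merge 53/1000 + 97/1000 → 3/20
merge 3/20 + 23/125 → 167/500
merge 53/250 + 213/1000 → 17/40
merge 241/1000 + 167/500 → 23/40
merge 17/40 + 23/40 → 1
L = 3/20 + 167/500 + 17/40 + 23/40 + 1 = 621/250 = 2.484 bits/symbol.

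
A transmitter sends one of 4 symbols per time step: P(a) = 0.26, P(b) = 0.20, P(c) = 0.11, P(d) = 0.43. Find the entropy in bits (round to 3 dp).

H = −Σ pᵢ log₂ pᵢ.
−0.26·log₂(0.26) = 0.5053
−0.20·log₂(0.20) = 0.4644
−0.11·log₂(0.11) = 0.3503
−0.43·log₂(0.43) = 0.5236
Sum ≈ 1.8435 → 1.844 bits.

1.844 bits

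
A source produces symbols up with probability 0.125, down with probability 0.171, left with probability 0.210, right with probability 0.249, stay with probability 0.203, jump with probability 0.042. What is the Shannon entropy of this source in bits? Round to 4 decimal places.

2.4420 bits

H = −Σ pᵢ log₂ pᵢ.
−0.125·log₂(0.125) = 0.3750
−0.171·log₂(0.171) = 0.4357
−0.210·log₂(0.210) = 0.4728
−0.249·log₂(0.249) = 0.4994
−0.203·log₂(0.203) = 0.4670
−0.042·log₂(0.042) = 0.1921
Sum ≈ 2.4420 → 2.4420 bits.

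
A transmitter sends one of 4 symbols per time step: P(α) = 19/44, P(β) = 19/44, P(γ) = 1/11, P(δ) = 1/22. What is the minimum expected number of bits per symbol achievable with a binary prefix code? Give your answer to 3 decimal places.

Repeatedly combine the two least-probable nodes; the expected code length is the sum of the merged weights.
merge 1/22 + 1/11 → 3/22
merge 3/22 + 19/44 → 25/44
merge 19/44 + 25/44 → 1
L = 3/22 + 25/44 + 1 = 75/44 ≈ 1.705 bits/symbol.

1.705 bits/symbol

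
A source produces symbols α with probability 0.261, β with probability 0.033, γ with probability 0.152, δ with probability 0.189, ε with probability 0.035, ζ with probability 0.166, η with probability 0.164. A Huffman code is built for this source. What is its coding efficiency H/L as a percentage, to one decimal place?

97.9%

Entropy H = −Σ p log₂ p ≈ 2.5627 bits.
Huffman merges: 33/1000+7/200→17/250; 17/250+19/125→11/50; 41/250+83/500→33/100; 189/1000+11/50→409/1000; 261/1000+33/100→591/1000; 409/1000+591/1000→1. L = 1309/500 ≈ 2.6180.
Efficiency = H/L = 2.5627/2.6180 = 97.9%.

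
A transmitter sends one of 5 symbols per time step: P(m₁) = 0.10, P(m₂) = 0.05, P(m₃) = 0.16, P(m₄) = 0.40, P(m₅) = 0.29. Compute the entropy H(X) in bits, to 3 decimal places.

H = −Σ pᵢ log₂ pᵢ.
−0.10·log₂(0.10) = 0.3322
−0.05·log₂(0.05) = 0.2161
−0.16·log₂(0.16) = 0.4230
−0.40·log₂(0.40) = 0.5288
−0.29·log₂(0.29) = 0.5179
Sum ≈ 2.0180 → 2.018 bits.

2.018 bits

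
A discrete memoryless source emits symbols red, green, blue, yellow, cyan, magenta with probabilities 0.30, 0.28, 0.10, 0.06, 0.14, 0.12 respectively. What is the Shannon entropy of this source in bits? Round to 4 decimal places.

2.3752 bits

H = −Σ pᵢ log₂ pᵢ.
−0.30·log₂(0.30) = 0.5211
−0.28·log₂(0.28) = 0.5142
−0.10·log₂(0.10) = 0.3322
−0.06·log₂(0.06) = 0.2435
−0.14·log₂(0.14) = 0.3971
−0.12·log₂(0.12) = 0.3671
Sum ≈ 2.3752 → 2.3752 bits.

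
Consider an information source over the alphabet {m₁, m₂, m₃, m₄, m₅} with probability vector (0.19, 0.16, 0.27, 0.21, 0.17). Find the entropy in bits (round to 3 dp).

2.296 bits

H = −Σ pᵢ log₂ pᵢ.
−0.19·log₂(0.19) = 0.4552
−0.16·log₂(0.16) = 0.4230
−0.27·log₂(0.27) = 0.5100
−0.21·log₂(0.21) = 0.4728
−0.17·log₂(0.17) = 0.4346
Sum ≈ 2.2957 → 2.296 bits.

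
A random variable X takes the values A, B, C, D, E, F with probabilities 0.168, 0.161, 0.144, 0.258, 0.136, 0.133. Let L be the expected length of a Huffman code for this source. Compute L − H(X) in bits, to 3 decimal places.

Entropy H = −Σ p log₂ p ≈ 2.5420 bits.
Huffman merges: 133/1000+17/125→269/1000; 18/125+161/1000→61/200; 21/125+129/500→213/500; 269/1000+61/200→287/500; 213/500+287/500→1. L = 1287/500 ≈ 2.5740.
L − H = 2.5740 − 2.5420 = 0.032 bits.

0.032 bits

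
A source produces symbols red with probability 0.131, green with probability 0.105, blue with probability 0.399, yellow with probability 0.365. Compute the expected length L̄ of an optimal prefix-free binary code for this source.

1.837 bits/symbol

Repeatedly combine the two least-probable nodes; the expected code length is the sum of the merged weights.
merge 21/200 + 131/1000 → 59/250
merge 59/250 + 73/200 → 601/1000
merge 399/1000 + 601/1000 → 1
L = 59/250 + 601/1000 + 1 = 1837/1000 = 1.837 bits/symbol.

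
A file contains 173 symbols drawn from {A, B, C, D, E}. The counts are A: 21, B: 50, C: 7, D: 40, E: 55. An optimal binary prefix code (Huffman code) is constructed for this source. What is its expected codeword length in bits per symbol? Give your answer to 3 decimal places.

Probabilities are the counts divided by 173.
Repeatedly combine the two least-probable nodes; the expected code length is the sum of the merged weights.
merge 7/173 + 21/173 → 28/173
merge 28/173 + 40/173 → 68/173
merge 50/173 + 55/173 → 105/173
merge 68/173 + 105/173 → 1
L = 28/173 + 68/173 + 105/173 + 1 = 374/173 ≈ 2.162 bits/symbol.

2.162 bits/symbol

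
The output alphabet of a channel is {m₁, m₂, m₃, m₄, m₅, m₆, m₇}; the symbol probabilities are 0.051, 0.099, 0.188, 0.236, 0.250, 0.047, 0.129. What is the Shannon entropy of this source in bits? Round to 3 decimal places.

H = −Σ pᵢ log₂ pᵢ.
−0.051·log₂(0.051) = 0.2190
−0.099·log₂(0.099) = 0.3303
−0.188·log₂(0.188) = 0.4533
−0.236·log₂(0.236) = 0.4916
−0.250·log₂(0.250) = 0.5000
−0.047·log₂(0.047) = 0.2073
−0.129·log₂(0.129) = 0.3811
Sum ≈ 2.5827 → 2.583 bits.

2.583 bits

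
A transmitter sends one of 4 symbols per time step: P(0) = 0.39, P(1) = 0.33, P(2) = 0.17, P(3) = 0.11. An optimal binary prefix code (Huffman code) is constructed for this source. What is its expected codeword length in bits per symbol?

Repeatedly combine the two least-probable nodes; the expected code length is the sum of the merged weights.
merge 11/100 + 17/100 → 7/25
merge 7/25 + 33/100 → 61/100
merge 39/100 + 61/100 → 1
L = 7/25 + 61/100 + 1 = 189/100 = 1.89 bits/symbol.

1.89 bits/symbol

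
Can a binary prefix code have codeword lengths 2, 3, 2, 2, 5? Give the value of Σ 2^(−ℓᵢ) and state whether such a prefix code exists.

0.90625; yes

With common denominator 2^5 = 32: Σ 2^(−ℓᵢ) = 8/32 + 4/32 + 8/32 + 8/32 + 1/32 = 29/32 = 0.90625.
Kraft's inequality requires Σ ≤ 1; here Σ = 0.90625 ≤ 1, so such a prefix code exists.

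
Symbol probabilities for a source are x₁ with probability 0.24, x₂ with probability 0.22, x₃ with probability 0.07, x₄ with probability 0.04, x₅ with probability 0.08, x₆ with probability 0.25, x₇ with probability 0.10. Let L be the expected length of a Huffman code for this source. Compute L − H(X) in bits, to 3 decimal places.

Entropy H = −Σ p log₂ p ≈ 2.5527 bits.
Huffman merges: 1/25+7/100→11/100; 2/25+1/10→9/50; 11/100+9/50→29/100; 11/50+6/25→23/50; 1/4+29/100→27/50; 23/50+27/50→1. L = 129/50 ≈ 2.5800.
L − H = 2.5800 − 2.5527 = 0.027 bits.

0.027 bits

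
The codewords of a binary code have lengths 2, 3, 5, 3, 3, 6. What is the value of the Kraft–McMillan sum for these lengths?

0.671875

With common denominator 2^6 = 64: Σ 2^(−ℓᵢ) = 16/64 + 8/64 + 2/64 + 8/64 + 8/64 + 1/64 = 43/64 = 0.671875.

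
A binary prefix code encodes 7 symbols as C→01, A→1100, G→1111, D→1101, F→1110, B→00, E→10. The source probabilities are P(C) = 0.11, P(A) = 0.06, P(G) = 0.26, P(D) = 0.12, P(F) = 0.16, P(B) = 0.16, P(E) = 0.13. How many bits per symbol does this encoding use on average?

L̄ = Σ pᵢ·ℓᵢ = 0.11·2 + 0.06·4 + 0.26·4 + 0.12·4 + 0.16·4 + 0.16·2 + 0.13·2 = 3.2 bits/symbol.

3.2 bits/symbol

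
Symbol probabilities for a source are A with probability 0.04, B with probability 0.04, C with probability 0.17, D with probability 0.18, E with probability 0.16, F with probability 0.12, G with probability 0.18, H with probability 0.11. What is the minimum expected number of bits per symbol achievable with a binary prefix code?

2.9 bits/symbol

Repeatedly combine the two least-probable nodes; the expected code length is the sum of the merged weights.
merge 1/25 + 1/25 → 2/25
merge 2/25 + 11/100 → 19/100
merge 3/25 + 4/25 → 7/25
merge 17/100 + 9/50 → 7/20
merge 9/50 + 19/100 → 37/100
merge 7/25 + 7/20 → 63/100
merge 37/100 + 63/100 → 1
L = 2/25 + 19/100 + 7/25 + 7/20 + 37/100 + 63/100 + 1 = 29/10 = 2.9 bits/symbol.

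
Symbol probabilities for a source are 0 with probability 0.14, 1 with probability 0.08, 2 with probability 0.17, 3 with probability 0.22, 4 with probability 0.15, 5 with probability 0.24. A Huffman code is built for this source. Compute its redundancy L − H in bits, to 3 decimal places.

Entropy H = −Σ p log₂ p ≈ 2.5085 bits.
Huffman merges: 2/25+7/50→11/50; 3/20+17/100→8/25; 11/50+11/50→11/25; 6/25+8/25→14/25; 11/25+14/25→1. L = 127/50 ≈ 2.5400.
L − H = 2.5400 − 2.5085 = 0.032 bits.

0.032 bits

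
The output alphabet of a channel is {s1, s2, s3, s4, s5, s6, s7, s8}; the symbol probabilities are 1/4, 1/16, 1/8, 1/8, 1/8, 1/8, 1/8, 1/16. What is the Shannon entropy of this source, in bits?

Each probability is a power of 1/2, so log₂(1/p) is an integer.
H = Σ p·log₂(1/p) = 1/4·2 + 1/16·4 + 1/8·3 + 1/8·3 + 1/8·3 + 1/8·3 + 1/8·3 + 1/16·4 = 2.875 bits.

2.875 bits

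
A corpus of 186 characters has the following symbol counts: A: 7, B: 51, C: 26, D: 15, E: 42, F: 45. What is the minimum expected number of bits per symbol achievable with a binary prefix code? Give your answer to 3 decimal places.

2.376 bits/symbol

Probabilities are the counts divided by 186.
Repeatedly combine the two least-probable nodes; the expected code length is the sum of the merged weights.
merge 7/186 + 5/62 → 11/93
merge 11/93 + 13/93 → 8/31
merge 7/31 + 15/62 → 29/62
merge 8/31 + 17/62 → 33/62
merge 29/62 + 33/62 → 1
L = 11/93 + 8/31 + 29/62 + 33/62 + 1 = 221/93 ≈ 2.376 bits/symbol.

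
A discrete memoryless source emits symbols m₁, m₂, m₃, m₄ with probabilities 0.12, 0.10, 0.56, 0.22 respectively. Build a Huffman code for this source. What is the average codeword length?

1.66 bits/symbol

Repeatedly combine the two least-probable nodes; the expected code length is the sum of the merged weights.
merge 1/10 + 3/25 → 11/50
merge 11/50 + 11/50 → 11/25
merge 11/25 + 14/25 → 1
L = 11/50 + 11/25 + 1 = 83/50 = 1.66 bits/symbol.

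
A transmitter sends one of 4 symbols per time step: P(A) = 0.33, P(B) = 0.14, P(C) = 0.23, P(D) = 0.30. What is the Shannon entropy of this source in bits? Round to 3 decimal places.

H = −Σ pᵢ log₂ pᵢ.
−0.33·log₂(0.33) = 0.5278
−0.14·log₂(0.14) = 0.3971
−0.23·log₂(0.23) = 0.4877
−0.30·log₂(0.30) = 0.5211
Sum ≈ 1.9337 → 1.934 bits.

1.934 bits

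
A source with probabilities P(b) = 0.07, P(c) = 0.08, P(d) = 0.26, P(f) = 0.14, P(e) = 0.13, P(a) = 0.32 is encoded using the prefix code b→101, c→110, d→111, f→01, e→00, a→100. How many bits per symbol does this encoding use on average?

L̄ = Σ pᵢ·ℓᵢ = 0.07·3 + 0.08·3 + 0.26·3 + 0.14·2 + 0.13·2 + 0.32·3 = 2.73 bits/symbol.

2.73 bits/symbol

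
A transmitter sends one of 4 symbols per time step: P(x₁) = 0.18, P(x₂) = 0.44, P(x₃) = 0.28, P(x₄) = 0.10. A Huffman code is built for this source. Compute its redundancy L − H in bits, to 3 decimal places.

0.027 bits

Entropy H = −Σ p log₂ p ≈ 1.8129 bits.
Huffman merges: 1/10+9/50→7/25; 7/25+7/25→14/25; 11/25+14/25→1. L = 46/25 ≈ 1.8400.
L − H = 1.8400 − 1.8129 = 0.027 bits.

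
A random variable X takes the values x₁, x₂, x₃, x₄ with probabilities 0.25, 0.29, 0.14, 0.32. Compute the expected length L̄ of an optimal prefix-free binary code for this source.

2 bits/symbol

Repeatedly combine the two least-probable nodes; the expected code length is the sum of the merged weights.
merge 7/50 + 1/4 → 39/100
merge 29/100 + 8/25 → 61/100
merge 39/100 + 61/100 → 1
L = 39/100 + 61/100 + 1 = 2 bits/symbol.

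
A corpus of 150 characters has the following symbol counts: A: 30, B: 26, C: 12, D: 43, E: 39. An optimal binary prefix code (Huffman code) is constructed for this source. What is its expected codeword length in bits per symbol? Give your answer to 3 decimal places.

2.253 bits/symbol

Probabilities are the counts divided by 150.
Repeatedly combine the two least-probable nodes; the expected code length is the sum of the merged weights.
merge 2/25 + 13/75 → 19/75
merge 1/5 + 19/75 → 34/75
merge 13/50 + 43/150 → 41/75
merge 34/75 + 41/75 → 1
L = 19/75 + 34/75 + 41/75 + 1 = 169/75 ≈ 2.253 bits/symbol.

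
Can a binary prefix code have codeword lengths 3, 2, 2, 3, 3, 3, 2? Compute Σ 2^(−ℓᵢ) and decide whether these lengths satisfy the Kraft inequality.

With common denominator 2^3 = 8: Σ 2^(−ℓᵢ) = 1/8 + 2/8 + 2/8 + 1/8 + 1/8 + 1/8 + 2/8 = 10/8 = 1.25.
Kraft's inequality requires Σ ≤ 1; here Σ = 1.25 > 1, so no such prefix code exists.

1.25; no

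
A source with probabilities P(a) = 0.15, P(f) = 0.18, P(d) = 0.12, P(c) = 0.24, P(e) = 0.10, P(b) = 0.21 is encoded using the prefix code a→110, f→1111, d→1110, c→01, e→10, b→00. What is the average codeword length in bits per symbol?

L̄ = Σ pᵢ·ℓᵢ = 0.15·3 + 0.18·4 + 0.12·4 + 0.24·2 + 0.10·2 + 0.21·2 = 2.75 bits/symbol.

2.75 bits/symbol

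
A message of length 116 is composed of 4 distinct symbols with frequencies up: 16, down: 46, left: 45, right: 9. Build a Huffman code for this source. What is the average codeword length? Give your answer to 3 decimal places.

1.819 bits/symbol

Probabilities are the counts divided by 116.
Repeatedly combine the two least-probable nodes; the expected code length is the sum of the merged weights.
merge 9/116 + 4/29 → 25/116
merge 25/116 + 45/116 → 35/58
merge 23/58 + 35/58 → 1
L = 25/116 + 35/58 + 1 = 211/116 ≈ 1.819 bits/symbol.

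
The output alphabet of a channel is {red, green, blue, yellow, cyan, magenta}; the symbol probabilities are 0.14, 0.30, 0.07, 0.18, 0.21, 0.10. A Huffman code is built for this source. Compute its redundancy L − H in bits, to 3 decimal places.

0.043 bits

Entropy H = −Σ p log₂ p ≈ 2.4371 bits.
Huffman merges: 7/100+1/10→17/100; 7/50+17/100→31/100; 9/50+21/100→39/100; 3/10+31/100→61/100; 39/100+61/100→1. L = 62/25 ≈ 2.4800.
L − H = 2.4800 − 2.4371 = 0.043 bits.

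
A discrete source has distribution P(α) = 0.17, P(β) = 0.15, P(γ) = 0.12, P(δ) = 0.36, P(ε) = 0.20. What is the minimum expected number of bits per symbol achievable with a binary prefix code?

Repeatedly combine the two least-probable nodes; the expected code length is the sum of the merged weights.
merge 3/25 + 3/20 → 27/100
merge 17/100 + 1/5 → 37/100
merge 27/100 + 9/25 → 63/100
merge 37/100 + 63/100 → 1
L = 27/100 + 37/100 + 63/100 + 1 = 227/100 = 2.27 bits/symbol.

2.27 bits/symbol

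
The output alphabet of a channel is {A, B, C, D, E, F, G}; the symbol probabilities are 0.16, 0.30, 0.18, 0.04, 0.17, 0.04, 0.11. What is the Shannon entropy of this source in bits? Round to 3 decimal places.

H = −Σ pᵢ log₂ pᵢ.
−0.16·log₂(0.16) = 0.4230
−0.30·log₂(0.30) = 0.5211
−0.18·log₂(0.18) = 0.4453
−0.04·log₂(0.04) = 0.1858
−0.17·log₂(0.17) = 0.4346
−0.04·log₂(0.04) = 0.1858
−0.11·log₂(0.11) = 0.3503
Sum ≈ 2.5458 → 2.546 bits.

2.546 bits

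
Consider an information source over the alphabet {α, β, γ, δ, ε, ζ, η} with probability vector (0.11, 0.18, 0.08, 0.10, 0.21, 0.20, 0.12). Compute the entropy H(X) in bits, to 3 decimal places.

2.724 bits

H = −Σ pᵢ log₂ pᵢ.
−0.11·log₂(0.11) = 0.3503
−0.18·log₂(0.18) = 0.4453
−0.08·log₂(0.08) = 0.2915
−0.10·log₂(0.10) = 0.3322
−0.21·log₂(0.21) = 0.4728
−0.20·log₂(0.20) = 0.4644
−0.12·log₂(0.12) = 0.3671
Sum ≈ 2.7236 → 2.724 bits.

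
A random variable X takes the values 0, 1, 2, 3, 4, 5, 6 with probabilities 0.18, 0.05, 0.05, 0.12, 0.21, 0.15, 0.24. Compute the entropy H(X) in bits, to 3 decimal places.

H = −Σ pᵢ log₂ pᵢ.
−0.18·log₂(0.18) = 0.4453
−0.05·log₂(0.05) = 0.2161
−0.05·log₂(0.05) = 0.2161
−0.12·log₂(0.12) = 0.3671
−0.21·log₂(0.21) = 0.4728
−0.15·log₂(0.15) = 0.4105
−0.24·log₂(0.24) = 0.4941
Sum ≈ 2.6221 → 2.622 bits.

2.622 bits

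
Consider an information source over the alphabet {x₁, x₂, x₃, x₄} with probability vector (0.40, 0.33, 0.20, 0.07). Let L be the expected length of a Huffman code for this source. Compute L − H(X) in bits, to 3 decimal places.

0.080 bits

Entropy H = −Σ p log₂ p ≈ 1.7895 bits.
Huffman merges: 7/100+1/5→27/100; 27/100+33/100→3/5; 2/5+3/5→1. L = 187/100 ≈ 1.8700.
L − H = 1.8700 − 1.7895 = 0.080 bits.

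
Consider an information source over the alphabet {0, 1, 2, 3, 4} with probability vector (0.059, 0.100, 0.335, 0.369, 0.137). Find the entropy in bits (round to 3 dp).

2.025 bits

H = −Σ pᵢ log₂ pᵢ.
−0.059·log₂(0.059) = 0.2409
−0.100·log₂(0.100) = 0.3322
−0.335·log₂(0.335) = 0.5286
−0.369·log₂(0.369) = 0.5307
−0.137·log₂(0.137) = 0.3929
Sum ≈ 2.0253 → 2.025 bits.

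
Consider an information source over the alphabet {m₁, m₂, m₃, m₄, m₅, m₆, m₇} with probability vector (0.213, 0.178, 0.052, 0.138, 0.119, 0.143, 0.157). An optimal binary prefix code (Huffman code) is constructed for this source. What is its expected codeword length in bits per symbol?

2.78 bits/symbol

Repeatedly combine the two least-probable nodes; the expected code length is the sum of the merged weights.
merge 13/250 + 119/1000 → 171/1000
merge 69/500 + 143/1000 → 281/1000
merge 157/1000 + 171/1000 → 41/125
merge 89/500 + 213/1000 → 391/1000
merge 281/1000 + 41/125 → 609/1000
merge 391/1000 + 609/1000 → 1
L = 171/1000 + 281/1000 + 41/125 + 391/1000 + 609/1000 + 1 = 139/50 = 2.78 bits/symbol.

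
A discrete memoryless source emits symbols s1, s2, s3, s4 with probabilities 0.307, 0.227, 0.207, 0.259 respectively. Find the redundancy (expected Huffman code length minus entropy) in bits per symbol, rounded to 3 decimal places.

Entropy H = −Σ p log₂ p ≈ 1.9838 bits.
Huffman merges: 207/1000+227/1000→217/500; 259/1000+307/1000→283/500; 217/500+283/500→1. L = 2 ≈ 2.0000.
L − H = 2.0000 − 1.9838 = 0.016 bits.

0.016 bits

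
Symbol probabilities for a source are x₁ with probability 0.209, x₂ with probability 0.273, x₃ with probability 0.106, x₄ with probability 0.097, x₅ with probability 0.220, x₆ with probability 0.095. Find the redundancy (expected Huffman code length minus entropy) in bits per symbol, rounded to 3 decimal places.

0.034 bits

Entropy H = −Σ p log₂ p ≈ 2.4562 bits.
Huffman merges: 19/200+97/1000→24/125; 53/500+24/125→149/500; 209/1000+11/50→429/1000; 273/1000+149/500→571/1000; 429/1000+571/1000→1. L = 249/100 ≈ 2.4900.
L − H = 2.4900 − 2.4562 = 0.034 bits.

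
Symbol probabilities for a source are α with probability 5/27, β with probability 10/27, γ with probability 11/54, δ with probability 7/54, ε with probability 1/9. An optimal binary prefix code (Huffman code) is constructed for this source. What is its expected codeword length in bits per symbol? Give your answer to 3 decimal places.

Repeatedly combine the two least-probable nodes; the expected code length is the sum of the merged weights.
merge 1/9 + 7/54 → 13/54
merge 5/27 + 11/54 → 7/18
merge 13/54 + 10/27 → 11/18
merge 7/18 + 11/18 → 1
L = 13/54 + 7/18 + 11/18 + 1 = 121/54 ≈ 2.241 bits/symbol.

2.241 bits/symbol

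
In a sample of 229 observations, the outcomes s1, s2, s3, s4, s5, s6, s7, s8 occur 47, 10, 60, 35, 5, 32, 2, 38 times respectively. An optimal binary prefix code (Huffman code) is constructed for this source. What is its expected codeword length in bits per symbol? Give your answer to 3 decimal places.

Probabilities are the counts divided by 229.
Repeatedly combine the two least-probable nodes; the expected code length is the sum of the merged weights.
merge 2/229 + 5/229 → 7/229
merge 7/229 + 10/229 → 17/229
merge 17/229 + 32/229 → 49/229
merge 35/229 + 38/229 → 73/229
merge 47/229 + 49/229 → 96/229
merge 60/229 + 73/229 → 133/229
merge 96/229 + 133/229 → 1
L = 7/229 + 17/229 + 49/229 + 73/229 + 96/229 + 133/229 + 1 = 604/229 ≈ 2.638 bits/symbol.

2.638 bits/symbol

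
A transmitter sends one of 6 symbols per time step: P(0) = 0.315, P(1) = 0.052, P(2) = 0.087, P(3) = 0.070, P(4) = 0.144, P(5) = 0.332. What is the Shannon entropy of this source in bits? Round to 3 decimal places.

H = −Σ pᵢ log₂ pᵢ.
−0.315·log₂(0.315) = 0.5250
−0.052·log₂(0.052) = 0.2218
−0.087·log₂(0.087) = 0.3065
−0.070·log₂(0.070) = 0.2686
−0.144·log₂(0.144) = 0.4026
−0.332·log₂(0.332) = 0.5281
Sum ≈ 2.2525 → 2.253 bits.

2.253 bits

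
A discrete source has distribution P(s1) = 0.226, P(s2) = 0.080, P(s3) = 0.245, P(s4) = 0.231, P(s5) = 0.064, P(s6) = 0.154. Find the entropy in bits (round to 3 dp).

2.431 bits

H = −Σ pᵢ log₂ pᵢ.
−0.226·log₂(0.226) = 0.4849
−0.080·log₂(0.080) = 0.2915
−0.245·log₂(0.245) = 0.4971
−0.231·log₂(0.231) = 0.4883
−0.064·log₂(0.064) = 0.2538
−0.154·log₂(0.154) = 0.4156
Sum ≈ 2.4314 → 2.431 bits.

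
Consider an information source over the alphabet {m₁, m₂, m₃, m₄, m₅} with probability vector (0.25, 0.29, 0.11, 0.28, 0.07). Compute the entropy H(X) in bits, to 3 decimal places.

H = −Σ pᵢ log₂ pᵢ.
−0.25·log₂(0.25) = 0.5000
−0.29·log₂(0.29) = 0.5179
−0.11·log₂(0.11) = 0.3503
−0.28·log₂(0.28) = 0.5142
−0.07·log₂(0.07) = 0.2686
Sum ≈ 2.1510 → 2.151 bits.

2.151 bits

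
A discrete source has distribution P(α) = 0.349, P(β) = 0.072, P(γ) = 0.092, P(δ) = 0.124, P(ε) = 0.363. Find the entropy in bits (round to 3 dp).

2.024 bits

H = −Σ pᵢ log₂ pᵢ.
−0.349·log₂(0.349) = 0.5300
−0.072·log₂(0.072) = 0.2733
−0.092·log₂(0.092) = 0.3167
−0.124·log₂(0.124) = 0.3734
−0.363·log₂(0.363) = 0.5307
Sum ≈ 2.0241 → 2.024 bits.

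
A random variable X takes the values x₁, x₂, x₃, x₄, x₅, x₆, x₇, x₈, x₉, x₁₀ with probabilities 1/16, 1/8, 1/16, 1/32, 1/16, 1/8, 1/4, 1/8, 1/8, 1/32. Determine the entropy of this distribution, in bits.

Each probability is a power of 1/2, so log₂(1/p) is an integer.
H = Σ p·log₂(1/p) = 1/16·4 + 1/8·3 + 1/16·4 + 1/32·5 + 1/16·4 + 1/8·3 + 1/4·2 + 1/8·3 + 1/8·3 + 1/32·5 = 3.0625 bits.

3.0625 bits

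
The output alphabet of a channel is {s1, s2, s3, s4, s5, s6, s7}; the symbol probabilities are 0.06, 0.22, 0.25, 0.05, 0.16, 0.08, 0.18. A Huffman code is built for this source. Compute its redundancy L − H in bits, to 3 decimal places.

Entropy H = −Σ p log₂ p ≈ 2.6000 bits.
Huffman merges: 1/20+3/50→11/100; 2/25+11/100→19/100; 4/25+9/50→17/50; 19/100+11/50→41/100; 1/4+17/50→59/100; 41/100+59/100→1. L = 66/25 ≈ 2.6400.
L − H = 2.6400 − 2.6000 = 0.040 bits.

0.040 bits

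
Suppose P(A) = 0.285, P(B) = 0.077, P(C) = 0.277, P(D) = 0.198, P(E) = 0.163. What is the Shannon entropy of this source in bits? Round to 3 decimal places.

2.203 bits

H = −Σ pᵢ log₂ pᵢ.
−0.285·log₂(0.285) = 0.5161
−0.077·log₂(0.077) = 0.2848
−0.277·log₂(0.277) = 0.5130
−0.198·log₂(0.198) = 0.4626
−0.163·log₂(0.163) = 0.4266
Sum ≈ 2.2032 → 2.203 bits.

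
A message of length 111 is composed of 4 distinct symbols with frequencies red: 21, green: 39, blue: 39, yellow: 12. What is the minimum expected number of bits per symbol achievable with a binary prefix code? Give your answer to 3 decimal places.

Probabilities are the counts divided by 111.
Repeatedly combine the two least-probable nodes; the expected code length is the sum of the merged weights.
merge 4/37 + 7/37 → 11/37
merge 11/37 + 13/37 → 24/37
merge 13/37 + 24/37 → 1
L = 11/37 + 24/37 + 1 = 72/37 ≈ 1.946 bits/symbol.

1.946 bits/symbol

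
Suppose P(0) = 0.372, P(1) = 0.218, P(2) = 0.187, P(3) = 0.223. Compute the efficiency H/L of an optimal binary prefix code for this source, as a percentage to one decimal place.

Entropy H = −Σ p log₂ p ≈ 1.9449 bits.
Huffman merges: 187/1000+109/500→81/200; 223/1000+93/250→119/200; 81/200+119/200→1. L = 2 ≈ 2.0000.
Efficiency = H/L = 1.9449/2.0000 = 97.2%.

97.2%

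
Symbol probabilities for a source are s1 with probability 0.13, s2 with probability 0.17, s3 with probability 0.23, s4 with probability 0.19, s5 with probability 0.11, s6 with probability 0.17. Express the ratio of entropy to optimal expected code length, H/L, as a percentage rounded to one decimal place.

Entropy H = −Σ p log₂ p ≈ 2.5450 bits.
Huffman merges: 11/100+13/100→6/25; 17/100+17/100→17/50; 19/100+23/100→21/50; 6/25+17/50→29/50; 21/50+29/50→1. L = 129/50 ≈ 2.5800.
Efficiency = H/L = 2.5450/2.5800 = 98.6%.

98.6%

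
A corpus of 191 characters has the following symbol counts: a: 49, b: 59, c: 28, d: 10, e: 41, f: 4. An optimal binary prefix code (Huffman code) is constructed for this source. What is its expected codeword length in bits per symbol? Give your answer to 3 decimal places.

2.293 bits/symbol

Probabilities are the counts divided by 191.
Repeatedly combine the two least-probable nodes; the expected code length is the sum of the merged weights.
merge 4/191 + 10/191 → 14/191
merge 14/191 + 28/191 → 42/191
merge 41/191 + 42/191 → 83/191
merge 49/191 + 59/191 → 108/191
merge 83/191 + 108/191 → 1
L = 14/191 + 42/191 + 83/191 + 108/191 + 1 = 438/191 ≈ 2.293 bits/symbol.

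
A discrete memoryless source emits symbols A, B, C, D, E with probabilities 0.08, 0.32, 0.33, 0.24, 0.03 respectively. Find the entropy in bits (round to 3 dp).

1.991 bits

H = −Σ pᵢ log₂ pᵢ.
−0.08·log₂(0.08) = 0.2915
−0.32·log₂(0.32) = 0.5260
−0.33·log₂(0.33) = 0.5278
−0.24·log₂(0.24) = 0.4941
−0.03·log₂(0.03) = 0.1518
Sum ≈ 1.9913 → 1.991 bits.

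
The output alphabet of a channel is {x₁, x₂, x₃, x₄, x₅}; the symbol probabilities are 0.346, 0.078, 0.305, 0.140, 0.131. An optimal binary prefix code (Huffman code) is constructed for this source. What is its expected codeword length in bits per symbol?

Repeatedly combine the two least-probable nodes; the expected code length is the sum of the merged weights.
merge 39/500 + 131/1000 → 209/1000
merge 7/50 + 209/1000 → 349/1000
merge 61/200 + 173/500 → 651/1000
merge 349/1000 + 651/1000 → 1
L = 209/1000 + 349/1000 + 651/1000 + 1 = 2209/1000 = 2.209 bits/symbol.

2.209 bits/symbol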